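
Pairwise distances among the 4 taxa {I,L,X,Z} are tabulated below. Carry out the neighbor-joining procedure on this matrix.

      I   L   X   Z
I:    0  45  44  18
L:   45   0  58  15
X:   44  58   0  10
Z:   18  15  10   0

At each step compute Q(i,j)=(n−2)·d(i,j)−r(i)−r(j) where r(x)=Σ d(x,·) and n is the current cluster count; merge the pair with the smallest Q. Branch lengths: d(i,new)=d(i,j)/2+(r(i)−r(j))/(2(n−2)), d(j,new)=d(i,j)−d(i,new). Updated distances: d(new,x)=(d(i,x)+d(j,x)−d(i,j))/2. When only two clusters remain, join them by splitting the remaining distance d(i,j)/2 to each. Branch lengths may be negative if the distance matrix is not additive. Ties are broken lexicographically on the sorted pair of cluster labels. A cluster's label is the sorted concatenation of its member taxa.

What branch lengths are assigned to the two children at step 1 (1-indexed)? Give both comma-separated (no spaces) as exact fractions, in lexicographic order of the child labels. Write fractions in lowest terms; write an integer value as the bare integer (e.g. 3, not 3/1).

79/4,101/4

iteration 1: select I,L (d=45, Q=-135); attach at lengths (79/4, 101/4); label the merged cluster IL
  updated: d(IL,X)=57/2, d(IL,Z)=-6
iteration 2: select IL,X (d=57/2, Q=-65/2); attach at lengths (25/4, 89/4); label the merged cluster ILX
  updated: d(ILX,Z)=-49/4
iteration 3: select ILX,Z (d=-49/4); attach at lengths (-49/8, -49/8); label the merged cluster ILXZ
final tree: (((I:79/4,L:101/4):25/4,X:89/4):-49/8,Z:-49/8)
total length: 245/4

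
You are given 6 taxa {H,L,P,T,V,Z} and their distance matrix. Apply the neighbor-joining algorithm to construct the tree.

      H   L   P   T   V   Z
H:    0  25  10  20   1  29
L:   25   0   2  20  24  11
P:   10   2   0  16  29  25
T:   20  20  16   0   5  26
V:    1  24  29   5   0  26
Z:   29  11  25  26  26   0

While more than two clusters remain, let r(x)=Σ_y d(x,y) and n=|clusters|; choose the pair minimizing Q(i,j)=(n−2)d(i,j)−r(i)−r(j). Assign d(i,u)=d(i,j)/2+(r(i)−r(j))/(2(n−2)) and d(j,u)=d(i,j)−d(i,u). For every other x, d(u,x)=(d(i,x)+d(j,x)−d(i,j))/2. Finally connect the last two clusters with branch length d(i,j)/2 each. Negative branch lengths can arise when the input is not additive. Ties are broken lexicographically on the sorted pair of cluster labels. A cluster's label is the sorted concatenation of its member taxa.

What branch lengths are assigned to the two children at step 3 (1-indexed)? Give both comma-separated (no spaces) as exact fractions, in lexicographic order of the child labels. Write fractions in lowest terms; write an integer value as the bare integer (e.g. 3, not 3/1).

65/8,27/8

step 1: merge (H,V) at d=1, Q=-166; branch lengths H→1/2, V→1/2; new cluster HV
  updated: d(HV,L)=24, d(HV,P)=19, d(HV,T)=12, d(HV,Z)=27
step 2: merge (HV,T) at d=12, Q=-120; branch lengths HV→22/3, T→14/3; new cluster HTV
  updated: d(HTV,L)=16, d(HTV,P)=23/2, d(HTV,Z)=41/2
step 3: merge (HTV,P) at d=23/2, Q=-127/2; branch lengths HTV→65/8, P→27/8; new cluster HPTV
  updated: d(HPTV,L)=13/4, d(HPTV,Z)=17
step 4: merge (HPTV,L) at d=13/4, Q=-125/4; branch lengths HPTV→37/8, L→-11/8; new cluster HLPTV
  updated: d(HLPTV,Z)=99/8
step 5: merge (HLPTV,Z) at d=99/8; branch lengths HLPTV→99/16, Z→99/16; new cluster HLPTVZ
final tree: (((((H:1/2,V:1/2):22/3,T:14/3):65/8,P:27/8):37/8,L:-11/8):99/16,Z:99/16)
total length: 321/8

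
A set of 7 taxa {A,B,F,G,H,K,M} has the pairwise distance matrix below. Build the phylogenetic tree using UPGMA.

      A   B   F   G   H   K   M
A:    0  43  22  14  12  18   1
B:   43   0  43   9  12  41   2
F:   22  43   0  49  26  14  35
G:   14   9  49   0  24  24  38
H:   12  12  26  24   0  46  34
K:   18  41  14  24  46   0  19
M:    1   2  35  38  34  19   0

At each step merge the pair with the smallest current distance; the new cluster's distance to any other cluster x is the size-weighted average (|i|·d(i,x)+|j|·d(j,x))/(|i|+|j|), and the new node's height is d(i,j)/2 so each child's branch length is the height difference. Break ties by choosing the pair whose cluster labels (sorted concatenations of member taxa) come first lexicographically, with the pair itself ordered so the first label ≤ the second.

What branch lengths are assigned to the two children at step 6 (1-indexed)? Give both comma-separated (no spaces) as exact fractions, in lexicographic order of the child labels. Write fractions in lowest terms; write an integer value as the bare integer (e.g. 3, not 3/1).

15/4,13/2

step 1: merge (A,M) at d=1; branch lengths A→1/2, M→1/2; new cluster AM
  updated: d(AM,B)=45/2, d(AM,F)=57/2, d(AM,G)=26, d(AM,H)=23, d(AM,K)=37/2
step 2: merge (B,G) at d=9; branch lengths B→9/2, G→9/2; new cluster BG
  updated: d(AM,BG)=97/4, d(BG,F)=46, d(BG,H)=18, d(BG,K)=65/2
step 3: merge (F,K) at d=14; branch lengths F→7, K→7; new cluster FK
  updated: d(AM,FK)=47/2, d(BG,FK)=157/4, d(FK,H)=36
step 4: merge (BG,H) at d=18; branch lengths BG→9/2, H→9; new cluster BGH
  updated: d(AM,BGH)=143/6, d(BGH,FK)=229/6
step 5: merge (AM,FK) at d=47/2; branch lengths AM→45/4, FK→19/4; new cluster AFKM
  updated: d(AFKM,BGH)=31
step 6: merge (AFKM,BGH) at d=31; branch lengths AFKM→15/4, BGH→13/2; new cluster ABFGHKM
final tree: (((A:1/2,M:1/2):45/4,(F:7,K:7):19/4):15/4,((B:9/2,G:9/2):9/2,H:9):13/2)
total length: 255/4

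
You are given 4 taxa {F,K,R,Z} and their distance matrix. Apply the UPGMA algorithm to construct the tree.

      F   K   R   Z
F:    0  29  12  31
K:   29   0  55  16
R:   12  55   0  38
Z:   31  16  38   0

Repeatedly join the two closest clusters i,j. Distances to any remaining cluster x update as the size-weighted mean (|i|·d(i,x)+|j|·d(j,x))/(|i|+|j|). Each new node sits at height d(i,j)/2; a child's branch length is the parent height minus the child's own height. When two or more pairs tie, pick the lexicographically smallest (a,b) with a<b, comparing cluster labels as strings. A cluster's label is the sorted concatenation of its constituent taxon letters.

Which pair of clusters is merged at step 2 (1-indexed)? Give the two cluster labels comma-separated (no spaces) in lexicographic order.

K,Z

iteration 1: select F,R (d=12); attach at lengths (6, 6); label the merged cluster FR
  updated: d(FR,K)=42, d(FR,Z)=69/2
iteration 2: select K,Z (d=16); attach at lengths (8, 8); label the merged cluster KZ
  updated: d(FR,KZ)=153/4
iteration 3: select FR,KZ (d=153/4); attach at lengths (105/8, 89/8); label the merged cluster FKRZ
final tree: ((F:6,R:6):105/8,(K:8,Z:8):89/8)
total length: 209/4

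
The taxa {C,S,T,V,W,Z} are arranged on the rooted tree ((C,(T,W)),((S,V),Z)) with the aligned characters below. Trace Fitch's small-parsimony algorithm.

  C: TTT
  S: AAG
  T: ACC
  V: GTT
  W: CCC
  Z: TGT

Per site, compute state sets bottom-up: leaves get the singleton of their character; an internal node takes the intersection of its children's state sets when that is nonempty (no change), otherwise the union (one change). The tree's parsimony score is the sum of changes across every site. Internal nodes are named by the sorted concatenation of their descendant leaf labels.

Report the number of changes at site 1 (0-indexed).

[col 0] TW: children T:{A}, W:{C} ∪→ {A,C}; cost 1
[col 0] CTW: children C:{T}, TW:{A,C} ∪→ {A,C,T}; cost 1
[col 0] SV: children S:{A}, V:{G} ∪→ {A,G}; cost 1
[col 0] SVZ: children SV:{A,G}, Z:{T} ∪→ {A,G,T}; cost 1
[col 0] CSTVWZ: children CTW:{A,C,T}, SVZ:{A,G,T} ∩→ {A,T}; cost 0
[col 1] TW: children T:{C}, W:{C} ∩→ {C}; cost 0
[col 1] CTW: children C:{T}, TW:{C} ∪→ {C,T}; cost 1
[col 1] SV: children S:{A}, V:{T} ∪→ {A,T}; cost 1
[col 1] SVZ: children SV:{A,T}, Z:{G} ∪→ {A,G,T}; cost 1
[col 1] CSTVWZ: children CTW:{C,T}, SVZ:{A,G,T} ∩→ {T}; cost 0
[col 2] TW: children T:{C}, W:{C} ∩→ {C}; cost 0
[col 2] CTW: children C:{T}, TW:{C} ∪→ {C,T}; cost 1
[col 2] SV: children S:{G}, V:{T} ∪→ {G,T}; cost 1
[col 2] SVZ: children SV:{G,T}, Z:{T} ∩→ {T}; cost 0
[col 2] CSTVWZ: children CTW:{C,T}, SVZ:{T} ∩→ {T}; cost 0
per-site changes: [4, 3, 2]; total = 9

3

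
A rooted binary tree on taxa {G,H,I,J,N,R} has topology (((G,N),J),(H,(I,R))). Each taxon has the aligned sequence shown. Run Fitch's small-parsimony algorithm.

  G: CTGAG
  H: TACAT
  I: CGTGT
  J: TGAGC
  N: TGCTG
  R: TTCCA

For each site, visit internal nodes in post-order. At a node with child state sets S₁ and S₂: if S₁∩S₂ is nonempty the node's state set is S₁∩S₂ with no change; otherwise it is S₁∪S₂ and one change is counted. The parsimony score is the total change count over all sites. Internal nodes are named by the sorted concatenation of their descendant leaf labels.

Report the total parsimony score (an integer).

15

[col 0] GN: children G:{C}, N:{T} ∪→ {C,T}; cost 1
[col 0] GJN: children GN:{C,T}, J:{T} ∩→ {T}; cost 0
[col 0] IR: children I:{C}, R:{T} ∪→ {C,T}; cost 1
[col 0] HIR: children H:{T}, IR:{C,T} ∩→ {T}; cost 0
[col 0] GHIJNR: children GJN:{T}, HIR:{T} ∩→ {T}; cost 0
[col 1] GN: children G:{T}, N:{G} ∪→ {G,T}; cost 1
[col 1] GJN: children GN:{G,T}, J:{G} ∩→ {G}; cost 0
[col 1] IR: children I:{G}, R:{T} ∪→ {G,T}; cost 1
[col 1] HIR: children H:{A}, IR:{G,T} ∪→ {A,G,T}; cost 1
[col 1] GHIJNR: children GJN:{G}, HIR:{A,G,T} ∩→ {G}; cost 0
[col 2] GN: children G:{G}, N:{C} ∪→ {C,G}; cost 1
[col 2] GJN: children GN:{C,G}, J:{A} ∪→ {A,C,G}; cost 1
[col 2] IR: children I:{T}, R:{C} ∪→ {C,T}; cost 1
[col 2] HIR: children H:{C}, IR:{C,T} ∩→ {C}; cost 0
[col 2] GHIJNR: children GJN:{A,C,G}, HIR:{C} ∩→ {C}; cost 0
[col 3] GN: children G:{A}, N:{T} ∪→ {A,T}; cost 1
[col 3] GJN: children GN:{A,T}, J:{G} ∪→ {A,G,T}; cost 1
[col 3] IR: children I:{G}, R:{C} ∪→ {C,G}; cost 1
[col 3] HIR: children H:{A}, IR:{C,G} ∪→ {A,C,G}; cost 1
[col 3] GHIJNR: children GJN:{A,G,T}, HIR:{A,C,G} ∩→ {A,G}; cost 0
[col 4] GN: children G:{G}, N:{G} ∩→ {G}; cost 0
[col 4] GJN: children GN:{G}, J:{C} ∪→ {C,G}; cost 1
[col 4] IR: children I:{T}, R:{A} ∪→ {A,T}; cost 1
[col 4] HIR: children H:{T}, IR:{A,T} ∩→ {T}; cost 0
[col 4] GHIJNR: children GJN:{C,G}, HIR:{T} ∪→ {C,G,T}; cost 1
per-site changes: [2, 3, 3, 4, 3]; total = 15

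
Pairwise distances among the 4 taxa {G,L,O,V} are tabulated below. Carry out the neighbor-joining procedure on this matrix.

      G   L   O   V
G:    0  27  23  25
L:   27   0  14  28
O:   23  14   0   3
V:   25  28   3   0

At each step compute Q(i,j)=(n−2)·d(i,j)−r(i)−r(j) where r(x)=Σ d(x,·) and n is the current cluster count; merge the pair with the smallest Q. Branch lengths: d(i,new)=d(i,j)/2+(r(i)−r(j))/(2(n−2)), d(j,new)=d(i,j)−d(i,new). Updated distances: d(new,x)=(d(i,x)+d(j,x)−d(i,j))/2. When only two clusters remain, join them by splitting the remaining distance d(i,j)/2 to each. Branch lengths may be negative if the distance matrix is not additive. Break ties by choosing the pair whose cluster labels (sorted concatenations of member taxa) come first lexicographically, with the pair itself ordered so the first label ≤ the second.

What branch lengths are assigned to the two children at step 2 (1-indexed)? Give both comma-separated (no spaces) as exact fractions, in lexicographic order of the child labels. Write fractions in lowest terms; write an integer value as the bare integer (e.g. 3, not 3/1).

15/2,-5/2

step 1: merge (G,L) at d=27, Q=-90; branch lengths G→15, L→12; new cluster GL
  updated: d(GL,O)=5, d(GL,V)=13
step 2: merge (GL,O) at d=5, Q=-21; branch lengths GL→15/2, O→-5/2; new cluster GLO
  updated: d(GLO,V)=11/2
step 3: merge (GLO,V) at d=11/2; branch lengths GLO→11/4, V→11/4; new cluster GLOV
final tree: (((G:15,L:12):15/2,O:-5/2):11/4,V:11/4)
total length: 75/2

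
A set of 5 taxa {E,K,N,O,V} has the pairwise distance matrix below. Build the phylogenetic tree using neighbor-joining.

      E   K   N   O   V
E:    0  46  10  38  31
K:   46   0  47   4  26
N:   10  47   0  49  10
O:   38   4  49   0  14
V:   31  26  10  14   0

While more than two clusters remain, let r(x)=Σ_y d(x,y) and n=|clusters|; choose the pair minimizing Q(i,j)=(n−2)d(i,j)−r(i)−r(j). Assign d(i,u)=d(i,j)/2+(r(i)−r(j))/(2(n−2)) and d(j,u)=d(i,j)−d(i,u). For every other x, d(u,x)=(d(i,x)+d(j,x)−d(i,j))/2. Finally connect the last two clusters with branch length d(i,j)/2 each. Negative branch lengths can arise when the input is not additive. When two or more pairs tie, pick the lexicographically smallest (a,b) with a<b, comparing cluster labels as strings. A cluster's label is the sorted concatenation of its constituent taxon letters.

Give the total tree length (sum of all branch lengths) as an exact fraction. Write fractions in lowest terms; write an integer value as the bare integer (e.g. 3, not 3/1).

iteration 1: select K,O (d=4, Q=-216); attach at lengths (5, -1); label the merged cluster KO
  updated: d(E,KO)=40, d(KO,N)=46, d(KO,V)=18
iteration 2: select E,N (d=10, Q=-127); attach at lengths (35/4, 5/4); label the merged cluster EN
  updated: d(EN,KO)=38, d(EN,V)=31/2
iteration 3: select EN,KO (d=38, Q=-143/2); attach at lengths (71/4, 81/4); label the merged cluster EKNO
  updated: d(EKNO,V)=-9/4
iteration 4: select EKNO,V (d=-9/4); attach at lengths (-9/8, -9/8); label the merged cluster EKNOV
final tree: (((E:35/4,N:5/4):71/4,(K:5,O:-1):81/4):-9/8,V:-9/8)
total length: 199/4

199/4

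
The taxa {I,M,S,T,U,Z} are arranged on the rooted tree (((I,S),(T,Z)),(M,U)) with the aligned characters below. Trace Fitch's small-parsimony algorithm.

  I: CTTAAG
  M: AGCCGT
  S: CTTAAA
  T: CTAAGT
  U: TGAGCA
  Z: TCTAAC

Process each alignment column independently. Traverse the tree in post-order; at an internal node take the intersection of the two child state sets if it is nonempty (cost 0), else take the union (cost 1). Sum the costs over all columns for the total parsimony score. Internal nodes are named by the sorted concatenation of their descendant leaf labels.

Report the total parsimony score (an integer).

17

[col 0] IS: children I:{C}, S:{C} ∩→ {C}; cost 0
[col 0] TZ: children T:{C}, Z:{T} ∪→ {C,T}; cost 1
[col 0] ISTZ: children IS:{C}, TZ:{C,T} ∩→ {C}; cost 0
[col 0] MU: children M:{A}, U:{T} ∪→ {A,T}; cost 1
[col 0] IMSTUZ: children ISTZ:{C}, MU:{A,T} ∪→ {A,C,T}; cost 1
[col 1] IS: children I:{T}, S:{T} ∩→ {T}; cost 0
[col 1] TZ: children T:{T}, Z:{C} ∪→ {C,T}; cost 1
[col 1] ISTZ: children IS:{T}, TZ:{C,T} ∩→ {T}; cost 0
[col 1] MU: children M:{G}, U:{G} ∩→ {G}; cost 0
[col 1] IMSTUZ: children ISTZ:{T}, MU:{G} ∪→ {G,T}; cost 1
[col 2] IS: children I:{T}, S:{T} ∩→ {T}; cost 0
[col 2] TZ: children T:{A}, Z:{T} ∪→ {A,T}; cost 1
[col 2] ISTZ: children IS:{T}, TZ:{A,T} ∩→ {T}; cost 0
[col 2] MU: children M:{C}, U:{A} ∪→ {A,C}; cost 1
[col 2] IMSTUZ: children ISTZ:{T}, MU:{A,C} ∪→ {A,C,T}; cost 1
[col 3] IS: children I:{A}, S:{A} ∩→ {A}; cost 0
[col 3] TZ: children T:{A}, Z:{A} ∩→ {A}; cost 0
[col 3] ISTZ: children IS:{A}, TZ:{A} ∩→ {A}; cost 0
[col 3] MU: children M:{C}, U:{G} ∪→ {C,G}; cost 1
[col 3] IMSTUZ: children ISTZ:{A}, MU:{C,G} ∪→ {A,C,G}; cost 1
[col 4] IS: children I:{A}, S:{A} ∩→ {A}; cost 0
[col 4] TZ: children T:{G}, Z:{A} ∪→ {A,G}; cost 1
[col 4] ISTZ: children IS:{A}, TZ:{A,G} ∩→ {A}; cost 0
[col 4] MU: children M:{G}, U:{C} ∪→ {C,G}; cost 1
[col 4] IMSTUZ: children ISTZ:{A}, MU:{C,G} ∪→ {A,C,G}; cost 1
[col 5] IS: children I:{G}, S:{A} ∪→ {A,G}; cost 1
[col 5] TZ: children T:{T}, Z:{C} ∪→ {C,T}; cost 1
[col 5] ISTZ: children IS:{A,G}, TZ:{C,T} ∪→ {A,C,G,T}; cost 1
[col 5] MU: children M:{T}, U:{A} ∪→ {A,T}; cost 1
[col 5] IMSTUZ: children ISTZ:{A,C,G,T}, MU:{A,T} ∩→ {A,T}; cost 0
per-site changes: [3, 2, 3, 2, 3, 4]; total = 17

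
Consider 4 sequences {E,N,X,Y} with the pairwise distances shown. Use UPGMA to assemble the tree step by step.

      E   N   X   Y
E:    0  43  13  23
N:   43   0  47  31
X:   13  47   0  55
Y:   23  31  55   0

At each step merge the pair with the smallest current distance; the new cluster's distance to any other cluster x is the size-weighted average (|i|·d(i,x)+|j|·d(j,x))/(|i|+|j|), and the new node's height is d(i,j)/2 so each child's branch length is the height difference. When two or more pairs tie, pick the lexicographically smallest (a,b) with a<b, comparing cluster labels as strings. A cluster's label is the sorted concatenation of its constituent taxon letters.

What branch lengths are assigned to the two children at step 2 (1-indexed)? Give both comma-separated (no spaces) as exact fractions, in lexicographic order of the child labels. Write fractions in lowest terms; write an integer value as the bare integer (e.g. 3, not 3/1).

iteration 1: select E,X (d=13); attach at lengths (13/2, 13/2); label the merged cluster EX
  updated: d(EX,N)=45, d(EX,Y)=39
iteration 2: select N,Y (d=31); attach at lengths (31/2, 31/2); label the merged cluster NY
  updated: d(EX,NY)=42
iteration 3: select EX,NY (d=42); attach at lengths (29/2, 11/2); label the merged cluster ENXY
final tree: ((E:13/2,X:13/2):29/2,(N:31/2,Y:31/2):11/2)
total length: 64

31/2,31/2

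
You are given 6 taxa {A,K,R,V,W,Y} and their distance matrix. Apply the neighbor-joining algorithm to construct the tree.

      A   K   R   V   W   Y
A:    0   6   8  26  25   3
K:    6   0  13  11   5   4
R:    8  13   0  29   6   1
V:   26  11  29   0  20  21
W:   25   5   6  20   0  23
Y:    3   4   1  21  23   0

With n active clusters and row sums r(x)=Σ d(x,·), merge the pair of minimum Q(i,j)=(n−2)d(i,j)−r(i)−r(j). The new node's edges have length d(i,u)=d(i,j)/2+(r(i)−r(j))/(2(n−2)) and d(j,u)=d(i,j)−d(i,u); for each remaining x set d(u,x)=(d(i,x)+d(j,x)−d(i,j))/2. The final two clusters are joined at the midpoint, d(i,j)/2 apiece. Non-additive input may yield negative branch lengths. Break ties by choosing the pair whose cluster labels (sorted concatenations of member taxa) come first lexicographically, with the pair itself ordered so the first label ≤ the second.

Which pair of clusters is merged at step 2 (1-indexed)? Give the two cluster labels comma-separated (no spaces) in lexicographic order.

A,Y

step 1: merge (R,W) at d=6, Q=-112; branch lengths R→1/4, W→23/4; new cluster RW
  updated: d(A,RW)=27/2, d(K,RW)=6, d(RW,V)=43/2, d(RW,Y)=9
step 2: merge (A,Y) at d=3, Q=-153/2; branch lengths A→41/12, Y→-5/12; new cluster AY
  updated: d(AY,K)=7/2, d(AY,RW)=39/4, d(AY,V)=22
step 3: merge (AY,RW) at d=39/4, Q=-53; branch lengths AY→35/8, RW→43/8; new cluster ARWY
  updated: d(ARWY,K)=-1/8, d(ARWY,V)=135/8
step 4: merge (ARWY,K) at d=-1/8, Q=-111/4; branch lengths ARWY→23/8, K→-3; new cluster AKRWY
  updated: d(AKRWY,V)=14
step 5: merge (AKRWY,V) at d=14; branch lengths AKRWY→7, V→7; new cluster AKRVWY
final tree: ((((A:41/12,Y:-5/12):35/8,(R:1/4,W:23/4):43/8):23/8,K:-3):7,V:7)
total length: 261/8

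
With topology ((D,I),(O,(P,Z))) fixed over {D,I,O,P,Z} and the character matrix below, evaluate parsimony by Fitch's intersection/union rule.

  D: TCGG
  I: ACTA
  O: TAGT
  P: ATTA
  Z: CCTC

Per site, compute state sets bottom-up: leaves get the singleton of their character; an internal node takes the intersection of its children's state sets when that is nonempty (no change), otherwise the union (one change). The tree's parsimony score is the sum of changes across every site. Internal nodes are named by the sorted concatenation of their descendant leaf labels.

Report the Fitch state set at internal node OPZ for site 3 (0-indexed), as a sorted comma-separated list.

[col 0] DI: children D:{T}, I:{A} ∪→ {A,T}; cost 1
[col 0] PZ: children P:{A}, Z:{C} ∪→ {A,C}; cost 1
[col 0] OPZ: children O:{T}, PZ:{A,C} ∪→ {A,C,T}; cost 1
[col 0] DIOPZ: children DI:{A,T}, OPZ:{A,C,T} ∩→ {A,T}; cost 0
[col 1] DI: children D:{C}, I:{C} ∩→ {C}; cost 0
[col 1] PZ: children P:{T}, Z:{C} ∪→ {C,T}; cost 1
[col 1] OPZ: children O:{A}, PZ:{C,T} ∪→ {A,C,T}; cost 1
[col 1] DIOPZ: children DI:{C}, OPZ:{A,C,T} ∩→ {C}; cost 0
[col 2] DI: children D:{G}, I:{T} ∪→ {G,T}; cost 1
[col 2] PZ: children P:{T}, Z:{T} ∩→ {T}; cost 0
[col 2] OPZ: children O:{G}, PZ:{T} ∪→ {G,T}; cost 1
[col 2] DIOPZ: children DI:{G,T}, OPZ:{G,T} ∩→ {G,T}; cost 0
[col 3] DI: children D:{G}, I:{A} ∪→ {A,G}; cost 1
[col 3] PZ: children P:{A}, Z:{C} ∪→ {A,C}; cost 1
[col 3] OPZ: children O:{T}, PZ:{A,C} ∪→ {A,C,T}; cost 1
[col 3] DIOPZ: children DI:{A,G}, OPZ:{A,C,T} ∩→ {A}; cost 0
per-site changes: [3, 2, 2, 3]; total = 10

A,C,T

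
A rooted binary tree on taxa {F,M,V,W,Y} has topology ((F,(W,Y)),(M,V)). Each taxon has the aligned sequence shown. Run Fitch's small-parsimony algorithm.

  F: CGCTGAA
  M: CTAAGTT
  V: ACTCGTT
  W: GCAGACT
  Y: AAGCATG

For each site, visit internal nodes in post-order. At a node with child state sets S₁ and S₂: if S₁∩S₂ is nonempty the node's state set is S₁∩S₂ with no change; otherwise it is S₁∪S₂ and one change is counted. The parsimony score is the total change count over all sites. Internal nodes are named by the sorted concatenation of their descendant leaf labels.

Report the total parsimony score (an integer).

WY@0: {G} ∪ {A} = {A,G} (union, +1)
FWY@0: {C} ∪ {A,G} = {A,C,G} (union, +1)
MV@0: {C} ∪ {A} = {A,C} (union, +1)
FMVWY@0: {A,C,G} ∩ {A,C} = {A,C} (intersection, +0)
WY@1: {C} ∪ {A} = {A,C} (union, +1)
FWY@1: {G} ∪ {A,C} = {A,C,G} (union, +1)
MV@1: {T} ∪ {C} = {C,T} (union, +1)
FMVWY@1: {A,C,G} ∩ {C,T} = {C} (intersection, +0)
WY@2: {A} ∪ {G} = {A,G} (union, +1)
FWY@2: {C} ∪ {A,G} = {A,C,G} (union, +1)
MV@2: {A} ∪ {T} = {A,T} (union, +1)
FMVWY@2: {A,C,G} ∩ {A,T} = {A} (intersection, +0)
WY@3: {G} ∪ {C} = {C,G} (union, +1)
FWY@3: {T} ∪ {C,G} = {C,G,T} (union, +1)
MV@3: {A} ∪ {C} = {A,C} (union, +1)
FMVWY@3: {C,G,T} ∩ {A,C} = {C} (intersection, +0)
WY@4: {A} ∩ {A} = {A} (intersection, +0)
FWY@4: {G} ∪ {A} = {A,G} (union, +1)
MV@4: {G} ∩ {G} = {G} (intersection, +0)
FMVWY@4: {A,G} ∩ {G} = {G} (intersection, +0)
WY@5: {C} ∪ {T} = {C,T} (union, +1)
FWY@5: {A} ∪ {C,T} = {A,C,T} (union, +1)
MV@5: {T} ∩ {T} = {T} (intersection, +0)
FMVWY@5: {A,C,T} ∩ {T} = {T} (intersection, +0)
WY@6: {T} ∪ {G} = {G,T} (union, +1)
FWY@6: {A} ∪ {G,T} = {A,G,T} (union, +1)
MV@6: {T} ∩ {T} = {T} (intersection, +0)
FMVWY@6: {A,G,T} ∩ {T} = {T} (intersection, +0)
per-site changes: [3, 3, 3, 3, 1, 2, 2]; total = 17

17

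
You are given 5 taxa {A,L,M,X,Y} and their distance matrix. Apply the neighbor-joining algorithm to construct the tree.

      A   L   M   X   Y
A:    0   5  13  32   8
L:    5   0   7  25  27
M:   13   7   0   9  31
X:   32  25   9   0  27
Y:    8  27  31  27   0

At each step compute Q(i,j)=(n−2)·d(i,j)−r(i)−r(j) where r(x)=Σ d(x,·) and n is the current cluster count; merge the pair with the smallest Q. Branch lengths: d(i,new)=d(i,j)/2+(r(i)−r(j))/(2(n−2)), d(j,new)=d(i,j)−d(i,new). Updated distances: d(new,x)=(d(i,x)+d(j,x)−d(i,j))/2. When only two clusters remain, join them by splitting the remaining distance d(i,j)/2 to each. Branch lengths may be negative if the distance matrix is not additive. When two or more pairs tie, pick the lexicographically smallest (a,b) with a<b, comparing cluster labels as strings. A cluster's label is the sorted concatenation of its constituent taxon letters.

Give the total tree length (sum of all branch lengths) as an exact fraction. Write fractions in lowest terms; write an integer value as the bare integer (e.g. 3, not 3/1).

299/8

step 1: merge (A,Y) at d=8, Q=-127; branch lengths A→-11/6, Y→59/6; new cluster AY
  updated: d(AY,L)=12, d(AY,M)=18, d(AY,X)=51/2
step 2: merge (AY,L) at d=12, Q=-151/2; branch lengths AY→71/8, L→25/8; new cluster ALY
  updated: d(ALY,M)=13/2, d(ALY,X)=77/4
step 3: merge (ALY,M) at d=13/2, Q=-139/4; branch lengths ALY→67/8, M→-15/8; new cluster ALMY
  updated: d(ALMY,X)=87/8
step 4: merge (ALMY,X) at d=87/8; branch lengths ALMY→87/16, X→87/16; new cluster ALMXY
final tree: ((((A:-11/6,Y:59/6):71/8,L:25/8):67/8,M:-15/8):87/16,X:87/16)
total length: 299/8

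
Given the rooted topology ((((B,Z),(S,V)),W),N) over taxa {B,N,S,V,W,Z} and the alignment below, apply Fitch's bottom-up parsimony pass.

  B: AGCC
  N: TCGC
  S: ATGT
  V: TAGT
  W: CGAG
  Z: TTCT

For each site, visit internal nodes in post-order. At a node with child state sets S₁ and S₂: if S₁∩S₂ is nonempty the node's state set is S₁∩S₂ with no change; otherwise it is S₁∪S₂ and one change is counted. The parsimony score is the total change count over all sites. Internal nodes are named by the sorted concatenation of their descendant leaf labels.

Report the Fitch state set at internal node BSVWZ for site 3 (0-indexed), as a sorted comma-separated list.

[col 0] BZ: children B:{A}, Z:{T} ∪→ {A,T}; cost 1
[col 0] SV: children S:{A}, V:{T} ∪→ {A,T}; cost 1
[col 0] BSVZ: children BZ:{A,T}, SV:{A,T} ∩→ {A,T}; cost 0
[col 0] BSVWZ: children BSVZ:{A,T}, W:{C} ∪→ {A,C,T}; cost 1
[col 0] BNSVWZ: children BSVWZ:{A,C,T}, N:{T} ∩→ {T}; cost 0
[col 1] BZ: children B:{G}, Z:{T} ∪→ {G,T}; cost 1
[col 1] SV: children S:{T}, V:{A} ∪→ {A,T}; cost 1
[col 1] BSVZ: children BZ:{G,T}, SV:{A,T} ∩→ {T}; cost 0
[col 1] BSVWZ: children BSVZ:{T}, W:{G} ∪→ {G,T}; cost 1
[col 1] BNSVWZ: children BSVWZ:{G,T}, N:{C} ∪→ {C,G,T}; cost 1
[col 2] BZ: children B:{C}, Z:{C} ∩→ {C}; cost 0
[col 2] SV: children S:{G}, V:{G} ∩→ {G}; cost 0
[col 2] BSVZ: children BZ:{C}, SV:{G} ∪→ {C,G}; cost 1
[col 2] BSVWZ: children BSVZ:{C,G}, W:{A} ∪→ {A,C,G}; cost 1
[col 2] BNSVWZ: children BSVWZ:{A,C,G}, N:{G} ∩→ {G}; cost 0
[col 3] BZ: children B:{C}, Z:{T} ∪→ {C,T}; cost 1
[col 3] SV: children S:{T}, V:{T} ∩→ {T}; cost 0
[col 3] BSVZ: children BZ:{C,T}, SV:{T} ∩→ {T}; cost 0
[col 3] BSVWZ: children BSVZ:{T}, W:{G} ∪→ {G,T}; cost 1
[col 3] BNSVWZ: children BSVWZ:{G,T}, N:{C} ∪→ {C,G,T}; cost 1
per-site changes: [3, 4, 2, 3]; total = 12

G,T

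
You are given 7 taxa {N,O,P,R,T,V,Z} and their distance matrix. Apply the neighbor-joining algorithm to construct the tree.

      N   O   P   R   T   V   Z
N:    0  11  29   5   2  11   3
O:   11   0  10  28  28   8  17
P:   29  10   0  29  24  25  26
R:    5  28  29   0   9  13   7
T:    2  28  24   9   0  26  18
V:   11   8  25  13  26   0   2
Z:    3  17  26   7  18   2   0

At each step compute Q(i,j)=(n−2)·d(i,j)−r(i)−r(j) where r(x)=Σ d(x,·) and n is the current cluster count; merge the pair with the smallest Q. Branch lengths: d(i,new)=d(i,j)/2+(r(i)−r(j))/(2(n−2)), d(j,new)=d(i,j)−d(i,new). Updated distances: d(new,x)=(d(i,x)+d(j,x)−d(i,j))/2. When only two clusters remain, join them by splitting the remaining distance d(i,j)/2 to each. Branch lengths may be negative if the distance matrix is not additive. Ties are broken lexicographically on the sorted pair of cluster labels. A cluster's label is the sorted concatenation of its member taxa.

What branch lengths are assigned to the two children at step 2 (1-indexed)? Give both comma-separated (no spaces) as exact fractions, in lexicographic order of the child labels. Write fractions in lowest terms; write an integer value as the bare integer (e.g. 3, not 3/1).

35/4,11/4

step 1: merge (O,P) at d=10, Q=-195; branch lengths O→9/10, P→91/10; new cluster OP
  updated: d(N,OP)=15, d(OP,R)=47/2, d(OP,T)=21, d(OP,V)=23/2, d(OP,Z)=33/2
step 2: merge (OP,V) at d=23/2, Q=-105; branch lengths OP→35/4, V→11/4; new cluster OPV
  updated: d(N,OPV)=29/4, d(OPV,R)=25/2, d(OPV,T)=71/4, d(OPV,Z)=7/2
step 3: merge (OPV,Z) at d=7/2, Q=-62; branch lengths OPV→10/3, Z→1/6; new cluster OPVZ
  updated: d(N,OPVZ)=27/8, d(OPVZ,R)=8, d(OPVZ,T)=129/8
step 4: merge (N,T) at d=2, Q=-67/2; branch lengths N→-51/16, T→83/16; new cluster NT
  updated: d(NT,OPVZ)=35/4, d(NT,R)=6
step 5: merge (NT,OPVZ) at d=35/4, Q=-91/4; branch lengths NT→27/8, OPVZ→43/8; new cluster NOPTVZ
  updated: d(NOPTVZ,R)=21/8
step 6: merge (NOPTVZ,R) at d=21/8; branch lengths NOPTVZ→21/16, R→21/16; new cluster NOPRTVZ
final tree: (((N:-51/16,T:83/16):27/8,(((O:9/10,P:91/10):35/4,V:11/4):10/3,Z:1/6):43/8):21/16,R:21/16)
total length: 307/8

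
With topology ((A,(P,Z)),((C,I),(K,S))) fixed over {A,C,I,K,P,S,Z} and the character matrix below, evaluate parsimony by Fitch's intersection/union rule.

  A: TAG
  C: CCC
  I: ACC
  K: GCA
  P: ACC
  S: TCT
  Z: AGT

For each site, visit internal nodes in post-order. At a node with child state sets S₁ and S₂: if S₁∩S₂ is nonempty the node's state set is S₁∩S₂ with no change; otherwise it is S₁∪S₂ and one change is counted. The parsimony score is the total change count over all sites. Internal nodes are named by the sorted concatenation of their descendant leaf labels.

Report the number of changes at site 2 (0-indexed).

4

PZ@0: {A} ∩ {A} = {A} (intersection, +0)
APZ@0: {T} ∪ {A} = {A,T} (union, +1)
CI@0: {C} ∪ {A} = {A,C} (union, +1)
KS@0: {G} ∪ {T} = {G,T} (union, +1)
CIKS@0: {A,C} ∪ {G,T} = {A,C,G,T} (union, +1)
ACIKPSZ@0: {A,T} ∩ {A,C,G,T} = {A,T} (intersection, +0)
PZ@1: {C} ∪ {G} = {C,G} (union, +1)
APZ@1: {A} ∪ {C,G} = {A,C,G} (union, +1)
CI@1: {C} ∩ {C} = {C} (intersection, +0)
KS@1: {C} ∩ {C} = {C} (intersection, +0)
CIKS@1: {C} ∩ {C} = {C} (intersection, +0)
ACIKPSZ@1: {A,C,G} ∩ {C} = {C} (intersection, +0)
PZ@2: {C} ∪ {T} = {C,T} (union, +1)
APZ@2: {G} ∪ {C,T} = {C,G,T} (union, +1)
CI@2: {C} ∩ {C} = {C} (intersection, +0)
KS@2: {A} ∪ {T} = {A,T} (union, +1)
CIKS@2: {C} ∪ {A,T} = {A,C,T} (union, +1)
ACIKPSZ@2: {C,G,T} ∩ {A,C,T} = {C,T} (intersection, +0)
per-site changes: [4, 2, 4]; total = 10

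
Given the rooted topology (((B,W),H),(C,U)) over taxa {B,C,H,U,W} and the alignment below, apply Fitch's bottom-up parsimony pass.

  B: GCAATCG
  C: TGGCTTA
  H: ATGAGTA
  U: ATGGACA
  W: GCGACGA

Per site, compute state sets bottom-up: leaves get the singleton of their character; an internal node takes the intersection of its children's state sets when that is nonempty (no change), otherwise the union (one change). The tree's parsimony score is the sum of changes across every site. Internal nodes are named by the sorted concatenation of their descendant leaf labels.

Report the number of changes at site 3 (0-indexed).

BW@0: {G} ∩ {G} = {G} (intersection, +0)
BHW@0: {G} ∪ {A} = {A,G} (union, +1)
CU@0: {T} ∪ {A} = {A,T} (union, +1)
BCHUW@0: {A,G} ∩ {A,T} = {A} (intersection, +0)
BW@1: {C} ∩ {C} = {C} (intersection, +0)
BHW@1: {C} ∪ {T} = {C,T} (union, +1)
CU@1: {G} ∪ {T} = {G,T} (union, +1)
BCHUW@1: {C,T} ∩ {G,T} = {T} (intersection, +0)
BW@2: {A} ∪ {G} = {A,G} (union, +1)
BHW@2: {A,G} ∩ {G} = {G} (intersection, +0)
CU@2: {G} ∩ {G} = {G} (intersection, +0)
BCHUW@2: {G} ∩ {G} = {G} (intersection, +0)
BW@3: {A} ∩ {A} = {A} (intersection, +0)
BHW@3: {A} ∩ {A} = {A} (intersection, +0)
CU@3: {C} ∪ {G} = {C,G} (union, +1)
BCHUW@3: {A} ∪ {C,G} = {A,C,G} (union, +1)
BW@4: {T} ∪ {C} = {C,T} (union, +1)
BHW@4: {C,T} ∪ {G} = {C,G,T} (union, +1)
CU@4: {T} ∪ {A} = {A,T} (union, +1)
BCHUW@4: {C,G,T} ∩ {A,T} = {T} (intersection, +0)
BW@5: {C} ∪ {G} = {C,G} (union, +1)
BHW@5: {C,G} ∪ {T} = {C,G,T} (union, +1)
CU@5: {T} ∪ {C} = {C,T} (union, +1)
BCHUW@5: {C,G,T} ∩ {C,T} = {C,T} (intersection, +0)
BW@6: {G} ∪ {A} = {A,G} (union, +1)
BHW@6: {A,G} ∩ {A} = {A} (intersection, +0)
CU@6: {A} ∩ {A} = {A} (intersection, +0)
BCHUW@6: {A} ∩ {A} = {A} (intersection, +0)
per-site changes: [2, 2, 1, 2, 3, 3, 1]; total = 14

2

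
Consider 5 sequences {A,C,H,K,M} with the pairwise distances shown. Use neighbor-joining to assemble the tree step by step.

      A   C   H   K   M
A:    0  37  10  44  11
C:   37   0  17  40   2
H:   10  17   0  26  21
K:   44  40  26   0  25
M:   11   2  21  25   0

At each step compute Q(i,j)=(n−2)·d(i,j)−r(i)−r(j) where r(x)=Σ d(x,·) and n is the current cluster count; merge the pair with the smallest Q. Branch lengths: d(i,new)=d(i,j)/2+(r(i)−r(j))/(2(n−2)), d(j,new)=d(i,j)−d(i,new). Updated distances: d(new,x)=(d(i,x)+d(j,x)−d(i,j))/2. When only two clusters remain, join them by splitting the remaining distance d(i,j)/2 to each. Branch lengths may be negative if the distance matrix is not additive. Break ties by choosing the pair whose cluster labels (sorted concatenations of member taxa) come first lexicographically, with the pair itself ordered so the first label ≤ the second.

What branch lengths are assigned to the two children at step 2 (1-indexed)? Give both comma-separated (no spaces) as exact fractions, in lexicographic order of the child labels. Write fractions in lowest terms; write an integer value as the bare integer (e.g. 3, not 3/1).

43/4,-3/4

iteration 1: select C,M (d=2, Q=-149); attach at lengths (43/6, -31/6); label the merged cluster CM
  updated: d(A,CM)=23, d(CM,H)=18, d(CM,K)=63/2
iteration 2: select A,H (d=10, Q=-111); attach at lengths (43/4, -3/4); label the merged cluster AH
  updated: d(AH,CM)=31/2, d(AH,K)=30
iteration 3: select AH,CM (d=31/2, Q=-77); attach at lengths (7, 17/2); label the merged cluster ACHM
  updated: d(ACHM,K)=23
iteration 4: select ACHM,K (d=23); attach at lengths (23/2, 23/2); label the merged cluster ACHKM
final tree: (((A:43/4,H:-3/4):7,(C:43/6,M:-31/6):17/2):23/2,K:23/2)
total length: 101/2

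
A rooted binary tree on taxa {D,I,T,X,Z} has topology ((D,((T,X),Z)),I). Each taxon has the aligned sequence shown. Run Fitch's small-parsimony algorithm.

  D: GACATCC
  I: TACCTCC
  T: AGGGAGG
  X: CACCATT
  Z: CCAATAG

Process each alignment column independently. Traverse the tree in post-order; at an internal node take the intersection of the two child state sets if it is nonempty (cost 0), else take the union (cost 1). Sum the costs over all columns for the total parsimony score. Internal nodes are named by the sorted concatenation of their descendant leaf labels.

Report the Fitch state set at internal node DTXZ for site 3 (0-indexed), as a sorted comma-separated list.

TX@0: {A} ∪ {C} = {A,C} (union, +1)
TXZ@0: {A,C} ∩ {C} = {C} (intersection, +0)
DTXZ@0: {G} ∪ {C} = {C,G} (union, +1)
DITXZ@0: {C,G} ∪ {T} = {C,G,T} (union, +1)
TX@1: {G} ∪ {A} = {A,G} (union, +1)
TXZ@1: {A,G} ∪ {C} = {A,C,G} (union, +1)
DTXZ@1: {A} ∩ {A,C,G} = {A} (intersection, +0)
DITXZ@1: {A} ∩ {A} = {A} (intersection, +0)
TX@2: {G} ∪ {C} = {C,G} (union, +1)
TXZ@2: {C,G} ∪ {A} = {A,C,G} (union, +1)
DTXZ@2: {C} ∩ {A,C,G} = {C} (intersection, +0)
DITXZ@2: {C} ∩ {C} = {C} (intersection, +0)
TX@3: {G} ∪ {C} = {C,G} (union, +1)
TXZ@3: {C,G} ∪ {A} = {A,C,G} (union, +1)
DTXZ@3: {A} ∩ {A,C,G} = {A} (intersection, +0)
DITXZ@3: {A} ∪ {C} = {A,C} (union, +1)
TX@4: {A} ∩ {A} = {A} (intersection, +0)
TXZ@4: {A} ∪ {T} = {A,T} (union, +1)
DTXZ@4: {T} ∩ {A,T} = {T} (intersection, +0)
DITXZ@4: {T} ∩ {T} = {T} (intersection, +0)
TX@5: {G} ∪ {T} = {G,T} (union, +1)
TXZ@5: {G,T} ∪ {A} = {A,G,T} (union, +1)
DTXZ@5: {C} ∪ {A,G,T} = {A,C,G,T} (union, +1)
DITXZ@5: {A,C,G,T} ∩ {C} = {C} (intersection, +0)
TX@6: {G} ∪ {T} = {G,T} (union, +1)
TXZ@6: {G,T} ∩ {G} = {G} (intersection, +0)
DTXZ@6: {C} ∪ {G} = {C,G} (union, +1)
DITXZ@6: {C,G} ∩ {C} = {C} (intersection, +0)
per-site changes: [3, 2, 2, 3, 1, 3, 2]; total = 16

A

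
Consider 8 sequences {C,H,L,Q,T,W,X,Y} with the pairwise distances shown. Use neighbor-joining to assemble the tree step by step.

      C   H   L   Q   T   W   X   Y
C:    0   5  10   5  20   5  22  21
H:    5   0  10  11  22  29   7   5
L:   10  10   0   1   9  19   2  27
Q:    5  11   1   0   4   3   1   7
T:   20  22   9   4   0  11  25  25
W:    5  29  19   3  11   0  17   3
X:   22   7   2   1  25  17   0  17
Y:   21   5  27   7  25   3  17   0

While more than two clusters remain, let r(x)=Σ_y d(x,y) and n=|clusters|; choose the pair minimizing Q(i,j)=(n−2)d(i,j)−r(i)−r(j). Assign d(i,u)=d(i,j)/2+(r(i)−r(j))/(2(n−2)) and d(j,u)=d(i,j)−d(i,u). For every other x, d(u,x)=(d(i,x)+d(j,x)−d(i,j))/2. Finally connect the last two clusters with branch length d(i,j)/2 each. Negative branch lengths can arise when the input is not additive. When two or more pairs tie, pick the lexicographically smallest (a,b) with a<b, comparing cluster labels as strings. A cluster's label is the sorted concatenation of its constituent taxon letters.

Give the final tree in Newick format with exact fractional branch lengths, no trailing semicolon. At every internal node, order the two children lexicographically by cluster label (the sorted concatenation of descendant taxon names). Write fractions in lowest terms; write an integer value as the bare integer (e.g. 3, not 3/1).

1. join W+Y (d=3, Q=-174) ⇒ WY; edges |W|=0, |Y|=3
  updated: d(C,WY)=23/2, d(H,WY)=31/2, d(L,WY)=43/2, d(Q,WY)=7/2, d(T,WY)=33/2, d(WY,X)=31/2
2. join C+H (d=5, Q=-119) ⇒ CH; edges |C|=14/5, |H|=11/5
  updated: d(CH,L)=15/2, d(CH,Q)=11/2, d(CH,T)=37/2, d(CH,WY)=11, d(CH,X)=12
3. join L+X (d=2, Q=-177/2) ⇒ LX; edges |L|=-13/16, |X|=45/16
  updated: d(CH,LX)=35/4, d(LX,Q)=0, d(LX,T)=16, d(LX,WY)=35/2
4. join CH+LX (d=35/4, Q=-239/4) ⇒ CHLX; edges |CH|=37/8, |LX|=33/8
  updated: d(CHLX,Q)=-13/8, d(CHLX,T)=103/8, d(CHLX,WY)=79/8
5. join CHLX+WY (d=79/8, Q=-125/4) ⇒ CHLWXY; edges |CHLX|=11/4, |WY|=57/8
  updated: d(CHLWXY,Q)=-4, d(CHLWXY,T)=39/4
6. join CHLWXY+Q (d=-4, Q=-39/4) ⇒ CHLQWXY; edges |CHLWXY|=7/8, |Q|=-39/8
  updated: d(CHLQWXY,T)=71/8
7. join CHLQWXY+T (d=71/8) ⇒ CHLQTWXY; edges |CHLQWXY|=71/16, |T|=71/16
final tree: (((((C:14/5,H:11/5):37/8,(L:-13/16,X:45/16):33/8):11/4,(W:0,Y:3):57/8):7/8,Q:-39/8):71/16,T:71/16)
total length: 67/2

(((((C:14/5,H:11/5):37/8,(L:-13/16,X:45/16):33/8):11/4,(W:0,Y:3):57/8):7/8,Q:-39/8):71/16,T:71/16)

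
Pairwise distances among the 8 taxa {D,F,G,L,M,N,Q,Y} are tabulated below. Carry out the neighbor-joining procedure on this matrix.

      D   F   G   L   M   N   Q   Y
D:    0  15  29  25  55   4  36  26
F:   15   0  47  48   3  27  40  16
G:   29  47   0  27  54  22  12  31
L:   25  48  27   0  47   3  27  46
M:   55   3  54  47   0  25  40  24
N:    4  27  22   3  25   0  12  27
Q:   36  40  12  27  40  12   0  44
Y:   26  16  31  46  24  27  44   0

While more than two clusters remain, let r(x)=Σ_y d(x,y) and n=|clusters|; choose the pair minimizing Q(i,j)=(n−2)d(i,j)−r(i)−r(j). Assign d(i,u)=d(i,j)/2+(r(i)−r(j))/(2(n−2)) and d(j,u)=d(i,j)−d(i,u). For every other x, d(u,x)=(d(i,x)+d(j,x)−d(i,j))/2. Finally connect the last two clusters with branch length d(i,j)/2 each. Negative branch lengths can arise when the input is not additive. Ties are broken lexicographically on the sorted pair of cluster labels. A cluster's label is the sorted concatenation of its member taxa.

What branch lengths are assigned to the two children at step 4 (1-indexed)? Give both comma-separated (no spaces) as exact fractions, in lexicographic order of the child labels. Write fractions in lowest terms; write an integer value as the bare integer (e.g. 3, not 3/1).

iteration 1: select F,M (d=3, Q=-426); attach at lengths (-17/6, 35/6); label the merged cluster FM
  updated: d(D,FM)=67/2, d(FM,G)=49, d(FM,L)=46, d(FM,N)=49/2, d(FM,Q)=77/2, d(FM,Y)=37/2
iteration 2: select FM,Y (d=37/2, Q=-310); attach at lengths (11, 15/2); label the merged cluster FMY
  updated: d(D,FMY)=41/2, d(FMY,G)=123/4, d(FMY,L)=147/4, d(FMY,N)=33/2, d(FMY,Q)=32
iteration 3: select G,Q (d=12, Q=-767/4); attach at lengths (199/32, 185/32); label the merged cluster GQ
  updated: d(D,GQ)=53/2, d(FMY,GQ)=203/8, d(GQ,L)=21, d(GQ,N)=11
iteration 4: select D,FMY (d=41/2, Q=-909/8); attach at lengths (307/48, 677/48); label the merged cluster DFMY
  updated: d(DFMY,GQ)=251/16, d(DFMY,L)=165/8, d(DFMY,N)=0
iteration 5: select DFMY,GQ (d=251/16, Q=-421/8); attach at lengths (5, 171/16); label the merged cluster DFGMQY
  updated: d(DFGMQY,L)=415/32, d(DFGMQY,N)=-75/32
iteration 6: select DFGMQY,L (d=415/32, Q=-109/8); attach at lengths (61/16, 293/32); label the merged cluster DFGLMQY
  updated: d(DFGLMQY,N)=-197/32
iteration 7: select DFGLMQY,N (d=-197/32); attach at lengths (-197/64, -197/64); label the merged cluster DFGLMNQY
final tree: ((((D:307/48,((F:-17/6,M:35/6):11,Y:15/2):677/48):5,(G:199/32,Q:185/32):171/16):61/16,L:293/32):-197/64,N:-197/64)
total length: 153/2

307/48,677/48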